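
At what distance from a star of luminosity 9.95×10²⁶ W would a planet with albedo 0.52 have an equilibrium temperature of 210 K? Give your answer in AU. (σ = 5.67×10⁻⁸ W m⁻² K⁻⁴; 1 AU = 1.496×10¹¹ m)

d ≈ 1.96 AU

From T_eq⁴ = L(1−A)/(16πσd²): d = √[L(1−A)/(16πσT_eq⁴)].
d = √[9.95×10²⁶ × 0.48 / (16π × 5.67×10⁻⁸ × (210)⁴)] = 2.94×10¹¹ m = 1.96 AU.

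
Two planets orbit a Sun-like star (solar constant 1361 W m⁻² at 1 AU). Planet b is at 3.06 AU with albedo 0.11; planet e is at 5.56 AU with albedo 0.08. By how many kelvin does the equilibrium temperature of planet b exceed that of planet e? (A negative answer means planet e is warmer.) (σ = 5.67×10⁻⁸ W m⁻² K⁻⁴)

T_eq = [S₀(1−A)/(4σd²)]^(1/4), so T ∝ (1−A)^(1/4) / √d.
T₁ = [1361×0.89/(4×5.67×10⁻⁸×3.06²)]^(1/4) = 154.54 K.
T₂ = [1361×0.92/(4×5.67×10⁻⁸×5.56²)]^(1/4) = 115.60 K.

ΔT ≈ 38.9 K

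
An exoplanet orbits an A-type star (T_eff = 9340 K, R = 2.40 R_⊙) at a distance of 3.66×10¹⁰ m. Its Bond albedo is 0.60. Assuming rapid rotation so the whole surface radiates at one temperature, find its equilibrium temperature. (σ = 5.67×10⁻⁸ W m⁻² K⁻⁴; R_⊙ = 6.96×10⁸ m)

T_eq ≈ 1120 K

R_⋆ = 2.40 × 6.96×10⁸ = 1.67×10⁹ m.
L = 4πR_⋆²σT_⋆⁴ = 4π(1.67×10⁹)² × 5.67×10⁻⁸ × (9340)⁴ = 1.51×10²⁸ W.
S = L/(4πd²) = 8.99×10⁵ W m⁻².
Energy balance: absorbed = emitted ⇒ πR²·S(1−A) = 4πR²·σT_eq⁴, so T_eq⁴ = S(1−A)/(4σ).
T_eq = [8.99×10⁵ × 0.40 / (4 × 5.67×10⁻⁸)]^(1/4) = (1.59×10¹²)^(1/4) = 1120 K.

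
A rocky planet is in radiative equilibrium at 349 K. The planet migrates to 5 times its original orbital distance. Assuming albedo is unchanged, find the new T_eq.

T_eq ∝ L^(1/4) · d^(−1/2).
T′ = 349 / 5^(1/2) = 156 K.

T_eq ≈ 156 K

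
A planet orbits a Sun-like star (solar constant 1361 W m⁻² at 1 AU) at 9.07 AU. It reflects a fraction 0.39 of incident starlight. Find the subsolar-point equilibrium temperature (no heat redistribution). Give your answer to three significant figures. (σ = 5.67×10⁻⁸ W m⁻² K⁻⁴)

T_ss ≈ 116 K

Flux at 9.07 AU: S = 1361/9.07² = 16.5 W m⁻².
At the subsolar point the surface absorbs S(1−A) and emits σT⁴ per unit area — no factor of 4, since only the local patch is in balance.
T = [16.5 × 0.61 / 5.67×10⁻⁸]^(1/4) = (1.78×10⁸)^(1/4) = 116 K.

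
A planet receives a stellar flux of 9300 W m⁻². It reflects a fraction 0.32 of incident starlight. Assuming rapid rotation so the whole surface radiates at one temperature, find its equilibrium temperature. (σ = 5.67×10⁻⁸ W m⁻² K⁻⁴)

Energy balance: absorbed = emitted ⇒ πR²·S(1−A) = 4πR²·σT_eq⁴, so T_eq⁴ = S(1−A)/(4σ).
T_eq = [9300 × 0.68 / (4 × 5.67×10⁻⁸)]^(1/4) = (2.79×10¹⁰)^(1/4) = 409 K.

T_eq ≈ 409 K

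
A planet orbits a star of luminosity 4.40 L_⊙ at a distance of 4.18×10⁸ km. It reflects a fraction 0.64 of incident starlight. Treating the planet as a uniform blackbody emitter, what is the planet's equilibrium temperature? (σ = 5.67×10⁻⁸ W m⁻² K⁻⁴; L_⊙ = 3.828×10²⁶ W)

d = 4.18×10⁸ km = 4.18×10¹¹ m.
L = 4.40 × 3.828×10²⁶ = 1.68×10²⁷ W.
Flux: S = L/(4πd²) = 1.68×10²⁷/(4π×(4.18×10¹¹)²) = 767 W m⁻².
Energy balance: absorbed = emitted ⇒ πR²·S(1−A) = 4πR²·σT_eq⁴, so T_eq⁴ = S(1−A)/(4σ).
T_eq = [767 × 0.36 / (4 × 5.67×10⁻⁸)]^(1/4) = (1.22×10⁹)^(1/4) = 187 K.

T_eq ≈ 187 K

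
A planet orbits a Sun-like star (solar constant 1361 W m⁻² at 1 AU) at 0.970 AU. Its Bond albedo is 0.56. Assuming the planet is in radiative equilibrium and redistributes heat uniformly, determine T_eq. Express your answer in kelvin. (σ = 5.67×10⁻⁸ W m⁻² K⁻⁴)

T_eq ≈ 230 K

Flux at 0.970 AU: S = 1361/0.970² = 1450 W m⁻².
Energy balance: absorbed = emitted ⇒ πR²·S(1−A) = 4πR²·σT_eq⁴, so T_eq⁴ = S(1−A)/(4σ).
T_eq = [1450 × 0.44 / (4 × 5.67×10⁻⁸)]^(1/4) = (2.81×10⁹)^(1/4) = 230 K.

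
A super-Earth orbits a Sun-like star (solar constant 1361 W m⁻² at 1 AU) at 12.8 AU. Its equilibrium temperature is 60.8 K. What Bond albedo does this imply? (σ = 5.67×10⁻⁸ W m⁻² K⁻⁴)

A ≈ 0.63

Flux at 12.8 AU: S = 1361/12.8² = 8.31 W m⁻².
From T_eq⁴ = S(1−A)/(4σ): 1−A = 4σT_eq⁴/S.
1−A = 4 × 5.67×10⁻⁸ × (60.8)⁴ / 8.31 = 0.373.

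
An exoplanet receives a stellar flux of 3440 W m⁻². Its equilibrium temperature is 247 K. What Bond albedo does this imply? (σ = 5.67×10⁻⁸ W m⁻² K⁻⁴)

From T_eq⁴ = S(1−A)/(4σ): 1−A = 4σT_eq⁴/S.
1−A = 4 × 5.67×10⁻⁸ × (247)⁴ / 3440 = 0.245.

A ≈ 0.75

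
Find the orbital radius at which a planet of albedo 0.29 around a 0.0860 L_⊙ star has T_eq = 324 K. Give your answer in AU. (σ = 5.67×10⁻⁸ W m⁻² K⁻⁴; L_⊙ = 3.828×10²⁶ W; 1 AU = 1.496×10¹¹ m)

d ≈ 0.182 AU

L = 0.0860 × 3.828×10²⁶ = 3.29×10²⁵ W.
From T_eq⁴ = L(1−A)/(16πσd²): d = √[L(1−A)/(16πσT_eq⁴)].
d = √[3.29×10²⁵ × 0.71 / (16π × 5.67×10⁻⁸ × (324)⁴)] = 2.73×10¹⁰ m = 0.182 AU.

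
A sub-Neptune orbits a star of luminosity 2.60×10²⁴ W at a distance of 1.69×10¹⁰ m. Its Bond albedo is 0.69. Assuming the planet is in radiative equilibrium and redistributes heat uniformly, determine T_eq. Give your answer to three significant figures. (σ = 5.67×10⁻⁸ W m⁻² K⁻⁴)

T_eq ≈ 177 K

Flux: S = L/(4πd²) = 2.60×10²⁴/(4π×(1.69×10¹⁰)²) = 724 W m⁻².
Energy balance: absorbed = emitted ⇒ πR²·S(1−A) = 4πR²·σT_eq⁴, so T_eq⁴ = S(1−A)/(4σ).
T_eq = [724 × 0.31 / (4 × 5.67×10⁻⁸)]^(1/4) = (9.90×10⁸)^(1/4) = 177 K.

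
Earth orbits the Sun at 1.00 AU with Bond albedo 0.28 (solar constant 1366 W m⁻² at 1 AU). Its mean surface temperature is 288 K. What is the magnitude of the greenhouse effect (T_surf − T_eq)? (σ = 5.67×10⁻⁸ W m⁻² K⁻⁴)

S = 1366/1.00² = 1366 W m⁻².
T_eq = [S(1−A)/(4σ)]^(1/4) = [1366×0.72/(4×5.67×10⁻⁸)]^(1/4) = 256.6 K.
ΔT = T_surf − T_eq = 288 − 256.6.

ΔT ≈ 31.4 K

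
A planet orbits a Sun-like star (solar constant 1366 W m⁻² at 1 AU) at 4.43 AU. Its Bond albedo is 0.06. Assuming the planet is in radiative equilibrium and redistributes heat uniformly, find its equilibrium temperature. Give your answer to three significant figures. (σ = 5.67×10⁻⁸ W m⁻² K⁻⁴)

Flux at 4.43 AU: S = 1366/4.43² = 69.6 W m⁻².
Energy balance: absorbed = emitted ⇒ πR²·S(1−A) = 4πR²·σT_eq⁴, so T_eq⁴ = S(1−A)/(4σ).
T_eq = [69.6 × 0.94 / (4 × 5.67×10⁻⁸)]^(1/4) = (2.88×10⁸)^(1/4) = 130 K.

T_eq ≈ 130 K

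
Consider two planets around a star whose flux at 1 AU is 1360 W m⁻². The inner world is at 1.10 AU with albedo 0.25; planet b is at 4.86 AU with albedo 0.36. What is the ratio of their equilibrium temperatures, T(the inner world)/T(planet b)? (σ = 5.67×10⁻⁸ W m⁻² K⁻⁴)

T_eq = [S₀(1−A)/(4σd²)]^(1/4), so T ∝ (1−A)^(1/4) / √d.
T₁ = [1360×0.75/(4×5.67×10⁻⁸×1.10²)]^(1/4) = 246.91 K.
T₂ = [1360×0.64/(4×5.67×10⁻⁸×4.86²)]^(1/4) = 112.90 K.

T₁/T₂ ≈ 2.187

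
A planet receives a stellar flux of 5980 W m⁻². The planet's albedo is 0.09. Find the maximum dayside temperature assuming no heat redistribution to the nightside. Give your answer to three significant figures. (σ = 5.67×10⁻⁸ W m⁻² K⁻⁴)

With no redistribution each surface element balances locally: S(1−A) = σT⁴.
T = [5980 × 0.91 / 5.67×10⁻⁸]^(1/4) = (9.60×10¹⁰)^(1/4) = 557 K.

T_ss ≈ 557 K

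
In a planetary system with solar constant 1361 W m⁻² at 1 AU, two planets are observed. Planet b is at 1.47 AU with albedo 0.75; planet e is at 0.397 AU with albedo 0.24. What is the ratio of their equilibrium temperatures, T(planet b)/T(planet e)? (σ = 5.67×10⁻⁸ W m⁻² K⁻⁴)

T₁/T₂ ≈ 0.394

T_eq = [S₀(1−A)/(4σd²)]^(1/4), so T ∝ (1−A)^(1/4) / √d.
T₁ = [1361×0.25/(4×5.67×10⁻⁸×1.47²)]^(1/4) = 162.32 K.
T₂ = [1361×0.76/(4×5.67×10⁻⁸×0.397²)]^(1/4) = 412.44 K.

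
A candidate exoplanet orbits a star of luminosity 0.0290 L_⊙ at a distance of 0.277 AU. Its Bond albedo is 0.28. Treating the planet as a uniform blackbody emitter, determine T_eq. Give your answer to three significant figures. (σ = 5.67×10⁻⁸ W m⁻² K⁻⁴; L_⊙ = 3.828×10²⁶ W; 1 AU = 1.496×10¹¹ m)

T_eq ≈ 201 K

d = 0.277 AU = 4.14×10¹⁰ m.
L = 0.0290 × 3.828×10²⁶ = 1.11×10²⁵ W.
Flux: S = L/(4πd²) = 1.11×10²⁵/(4π×(4.14×10¹⁰)²) = 514 W m⁻².
Energy balance: absorbed = emitted ⇒ πR²·S(1−A) = 4πR²·σT_eq⁴, so T_eq⁴ = S(1−A)/(4σ).
T_eq = [514 × 0.72 / (4 × 5.67×10⁻⁸)]^(1/4) = (1.63×10⁹)^(1/4) = 201 K.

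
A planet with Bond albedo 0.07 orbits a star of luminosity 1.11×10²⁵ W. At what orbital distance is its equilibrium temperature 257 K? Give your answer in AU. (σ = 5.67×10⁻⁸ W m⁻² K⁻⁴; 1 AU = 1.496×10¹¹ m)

From T_eq⁴ = L(1−A)/(16πσd²): d = √[L(1−A)/(16πσT_eq⁴)].
d = √[1.11×10²⁵ × 0.93 / (16π × 5.67×10⁻⁸ × (257)⁴)] = 2.88×10¹⁰ m = 0.193 AU.

d ≈ 0.193 AU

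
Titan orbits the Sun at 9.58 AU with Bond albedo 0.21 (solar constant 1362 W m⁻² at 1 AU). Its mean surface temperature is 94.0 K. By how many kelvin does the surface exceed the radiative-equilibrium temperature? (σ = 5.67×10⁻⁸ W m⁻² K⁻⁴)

ΔT ≈ 9.2 K

S = 1362/9.58² = 14.84 W m⁻².
T_eq = [S(1−A)/(4σ)]^(1/4) = [14.84×0.79/(4×5.67×10⁻⁸)]^(1/4) = 84.8 K.
ΔT = T_surf − T_eq = 94 − 84.8.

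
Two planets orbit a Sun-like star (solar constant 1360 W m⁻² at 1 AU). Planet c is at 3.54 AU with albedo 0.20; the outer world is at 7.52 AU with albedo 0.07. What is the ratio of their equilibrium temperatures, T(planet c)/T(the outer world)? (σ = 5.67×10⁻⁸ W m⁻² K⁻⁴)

T₁/T₂ ≈ 1.404

T_eq = [S₀(1−A)/(4σd²)]^(1/4), so T ∝ (1−A)^(1/4) / √d.
T₁ = [1360×0.80/(4×5.67×10⁻⁸×3.54²)]^(1/4) = 139.88 K.
T₂ = [1360×0.93/(4×5.67×10⁻⁸×7.52²)]^(1/4) = 99.65 K.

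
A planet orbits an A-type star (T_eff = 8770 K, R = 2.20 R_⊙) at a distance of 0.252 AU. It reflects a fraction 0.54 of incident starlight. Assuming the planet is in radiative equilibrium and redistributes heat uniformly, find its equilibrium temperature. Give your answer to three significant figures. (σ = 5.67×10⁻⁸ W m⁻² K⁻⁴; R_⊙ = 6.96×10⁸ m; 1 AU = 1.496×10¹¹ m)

R_⋆ = 2.20 × 6.96×10⁸ = 1.53×10⁹ m.
d = 0.252 AU = 3.77×10¹⁰ m.
L = 4πR_⋆²σT_⋆⁴ = 4π(1.53×10⁹)² × 5.67×10⁻⁸ × (8770)⁴ = 9.88×10²⁷ W.
S = L/(4πd²) = 5.53×10⁵ W m⁻².
Energy balance: absorbed = emitted ⇒ πR²·S(1−A) = 4πR²·σT_eq⁴, so T_eq⁴ = S(1−A)/(4σ).
T_eq = [5.53×10⁵ × 0.46 / (4 × 5.67×10⁻⁸)]^(1/4) = (1.12×10¹²)^(1/4) = 1030 K.

T_eq ≈ 1030 K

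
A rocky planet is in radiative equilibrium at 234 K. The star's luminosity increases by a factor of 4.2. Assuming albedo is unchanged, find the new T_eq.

T_eq ≈ 335 K

T_eq ∝ L^(1/4) · d^(−1/2).
T′ = 234 × 4.2^(1/4) = 335 K.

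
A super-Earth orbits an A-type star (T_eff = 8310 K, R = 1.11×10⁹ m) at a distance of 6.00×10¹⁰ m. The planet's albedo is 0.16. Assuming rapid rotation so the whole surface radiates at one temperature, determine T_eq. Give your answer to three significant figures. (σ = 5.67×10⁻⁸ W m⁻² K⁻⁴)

L = 4πR_⋆²σT_⋆⁴ = 4π(1.11×10⁹)² × 5.67×10⁻⁸ × (8310)⁴ = 4.19×10²⁷ W.
S = L/(4πd²) = 9.25×10⁴ W m⁻².
Energy balance: absorbed = emitted ⇒ πR²·S(1−A) = 4πR²·σT_eq⁴, so T_eq⁴ = S(1−A)/(4σ).
T_eq = [9.25×10⁴ × 0.84 / (4 × 5.67×10⁻⁸)]^(1/4) = (3.43×10¹¹)^(1/4) = 765 K.

T_eq ≈ 765 K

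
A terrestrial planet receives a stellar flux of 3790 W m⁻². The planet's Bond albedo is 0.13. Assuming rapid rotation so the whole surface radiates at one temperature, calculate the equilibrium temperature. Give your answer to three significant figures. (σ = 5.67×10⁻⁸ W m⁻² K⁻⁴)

Energy balance: absorbed = emitted ⇒ πR²·S(1−A) = 4πR²·σT_eq⁴, so T_eq⁴ = S(1−A)/(4σ).
T_eq = [3790 × 0.87 / (4 × 5.67×10⁻⁸)]^(1/4) = (1.45×10¹⁰)^(1/4) = 347 K.

T_eq ≈ 347 K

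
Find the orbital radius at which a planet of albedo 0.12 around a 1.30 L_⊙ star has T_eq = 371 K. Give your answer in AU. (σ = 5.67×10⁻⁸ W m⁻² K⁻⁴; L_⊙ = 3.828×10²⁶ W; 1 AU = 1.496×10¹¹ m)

d ≈ 0.602 AU

L = 1.30 × 3.828×10²⁶ = 4.98×10²⁶ W.
From T_eq⁴ = L(1−A)/(16πσd²): d = √[L(1−A)/(16πσT_eq⁴)].
d = √[4.98×10²⁶ × 0.88 / (16π × 5.67×10⁻⁸ × (371)⁴)] = 9.01×10¹⁰ m = 0.602 AU.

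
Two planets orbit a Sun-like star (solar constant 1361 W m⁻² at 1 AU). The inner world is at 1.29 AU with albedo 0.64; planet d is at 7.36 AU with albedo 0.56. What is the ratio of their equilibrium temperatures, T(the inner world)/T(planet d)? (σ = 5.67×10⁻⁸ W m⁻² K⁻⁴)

T₁/T₂ ≈ 2.272

T_eq = [S₀(1−A)/(4σd²)]^(1/4), so T ∝ (1−A)^(1/4) / √d.
T₁ = [1361×0.36/(4×5.67×10⁻⁸×1.29²)]^(1/4) = 189.82 K.
T₂ = [1361×0.44/(4×5.67×10⁻⁸×7.36²)]^(1/4) = 83.56 K.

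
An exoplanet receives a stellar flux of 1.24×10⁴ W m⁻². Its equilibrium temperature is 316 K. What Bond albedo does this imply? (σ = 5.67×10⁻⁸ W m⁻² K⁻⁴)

From T_eq⁴ = S(1−A)/(4σ): 1−A = 4σT_eq⁴/S.
1−A = 4 × 5.67×10⁻⁸ × (316)⁴ / 1.24×10⁴ = 0.182.

A ≈ 0.82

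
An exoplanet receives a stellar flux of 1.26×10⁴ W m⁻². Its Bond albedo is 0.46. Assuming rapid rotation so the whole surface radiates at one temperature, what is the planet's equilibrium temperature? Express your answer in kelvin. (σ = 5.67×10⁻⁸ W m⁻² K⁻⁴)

T_eq ≈ 416 K

Energy balance: absorbed = emitted ⇒ πR²·S(1−A) = 4πR²·σT_eq⁴, so T_eq⁴ = S(1−A)/(4σ).
T_eq = [1.26×10⁴ × 0.54 / (4 × 5.67×10⁻⁸)]^(1/4) = (3.00×10¹⁰)^(1/4) = 416 K.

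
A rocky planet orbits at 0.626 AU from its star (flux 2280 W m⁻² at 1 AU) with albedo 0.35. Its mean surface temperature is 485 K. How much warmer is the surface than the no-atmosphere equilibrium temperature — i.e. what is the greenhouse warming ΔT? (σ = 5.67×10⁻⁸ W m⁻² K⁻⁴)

S = 2280/0.626² = 5818 W m⁻².
T_eq = [S(1−A)/(4σ)]^(1/4) = [5818×0.65/(4×5.67×10⁻⁸)]^(1/4) = 359.3 K.
ΔT = T_surf − T_eq = 485 − 359.3.

ΔT ≈ 125.7 K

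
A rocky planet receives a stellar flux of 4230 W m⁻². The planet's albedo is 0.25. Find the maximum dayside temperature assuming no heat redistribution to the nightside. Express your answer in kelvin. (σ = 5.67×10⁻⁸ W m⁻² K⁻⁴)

T_ss ≈ 486 K

With no redistribution each surface element balances locally: S(1−A) = σT⁴.
T = [4230 × 0.75 / 5.67×10⁻⁸]^(1/4) = (5.60×10¹⁰)^(1/4) = 486 K.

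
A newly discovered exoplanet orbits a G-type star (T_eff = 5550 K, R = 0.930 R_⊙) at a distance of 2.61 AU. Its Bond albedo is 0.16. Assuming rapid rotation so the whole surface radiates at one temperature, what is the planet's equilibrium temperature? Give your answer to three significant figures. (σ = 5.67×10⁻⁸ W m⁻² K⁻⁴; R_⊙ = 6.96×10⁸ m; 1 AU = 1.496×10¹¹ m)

R_⋆ = 0.930 × 6.96×10⁸ = 6.47×10⁸ m.
d = 2.61 AU = 3.90×10¹¹ m.
L = 4πR_⋆²σT_⋆⁴ = 4π(6.47×10⁸)² × 5.67×10⁻⁸ × (5550)⁴ = 2.83×10²⁶ W.
S = L/(4πd²) = 148 W m⁻².
Energy balance: absorbed = emitted ⇒ πR²·S(1−A) = 4πR²·σT_eq⁴, so T_eq⁴ = S(1−A)/(4σ).
T_eq = [148 × 0.84 / (4 × 5.67×10⁻⁸)]^(1/4) = (5.48×10⁸)^(1/4) = 153 K.

T_eq ≈ 153 K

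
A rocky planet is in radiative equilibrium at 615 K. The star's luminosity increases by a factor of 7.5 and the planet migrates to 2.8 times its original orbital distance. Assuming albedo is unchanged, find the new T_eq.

T_eq ∝ L^(1/4) · d^(−1/2).
T′ = 615 × 7.5^(1/4) / 2.8^(1/2) = 608 K.

T_eq ≈ 608 K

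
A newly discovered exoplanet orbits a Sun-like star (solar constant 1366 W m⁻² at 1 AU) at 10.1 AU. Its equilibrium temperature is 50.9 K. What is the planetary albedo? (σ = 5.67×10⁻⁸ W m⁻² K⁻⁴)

A ≈ 0.89

Flux at 10.1 AU: S = 1366/10.1² = 13.4 W m⁻².
From T_eq⁴ = S(1−A)/(4σ): 1−A = 4σT_eq⁴/S.
1−A = 4 × 5.67×10⁻⁸ × (50.9)⁴ / 13.4 = 0.114.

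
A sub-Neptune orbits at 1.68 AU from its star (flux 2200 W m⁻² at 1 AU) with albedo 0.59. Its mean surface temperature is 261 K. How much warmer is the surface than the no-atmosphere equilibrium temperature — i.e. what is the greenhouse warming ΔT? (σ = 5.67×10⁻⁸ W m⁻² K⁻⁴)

S = 2200/1.68² = 779.5 W m⁻².
T_eq = [S(1−A)/(4σ)]^(1/4) = [779.5×0.41/(4×5.67×10⁻⁸)]^(1/4) = 193.7 K.
ΔT = T_surf − T_eq = 261 − 193.7.

ΔT ≈ 67.3 K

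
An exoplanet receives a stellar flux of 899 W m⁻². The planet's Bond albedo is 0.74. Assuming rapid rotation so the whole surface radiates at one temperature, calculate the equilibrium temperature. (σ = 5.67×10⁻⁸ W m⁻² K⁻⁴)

Energy balance: absorbed = emitted ⇒ πR²·S(1−A) = 4πR²·σT_eq⁴, so T_eq⁴ = S(1−A)/(4σ).
T_eq = [899 × 0.26 / (4 × 5.67×10⁻⁸)]^(1/4) = (1.03×10⁹)^(1/4) = 179 K.

T_eq ≈ 179 K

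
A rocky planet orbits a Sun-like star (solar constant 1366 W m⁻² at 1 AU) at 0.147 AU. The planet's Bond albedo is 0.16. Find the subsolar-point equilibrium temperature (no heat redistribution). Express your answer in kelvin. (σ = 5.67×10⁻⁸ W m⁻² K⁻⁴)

Flux at 0.147 AU: S = 1366/0.147² = 6.32×10⁴ W m⁻².
At the subsolar point the surface absorbs S(1−A) and emits σT⁴ per unit area — no factor of 4, since only the local patch is in balance.
T = [6.32×10⁴ × 0.84 / 5.67×10⁻⁸]^(1/4) = (9.37×10¹¹)^(1/4) = 984 K.

T_ss ≈ 984 K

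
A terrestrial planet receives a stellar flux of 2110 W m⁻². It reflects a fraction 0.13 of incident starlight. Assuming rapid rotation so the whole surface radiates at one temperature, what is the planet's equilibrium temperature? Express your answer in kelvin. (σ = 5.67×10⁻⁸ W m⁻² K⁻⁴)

T_eq ≈ 300 K

Energy balance: absorbed = emitted ⇒ πR²·S(1−A) = 4πR²·σT_eq⁴, so T_eq⁴ = S(1−A)/(4σ).
T_eq = [2110 × 0.87 / (4 × 5.67×10⁻⁸)]^(1/4) = (8.09×10⁹)^(1/4) = 300 K.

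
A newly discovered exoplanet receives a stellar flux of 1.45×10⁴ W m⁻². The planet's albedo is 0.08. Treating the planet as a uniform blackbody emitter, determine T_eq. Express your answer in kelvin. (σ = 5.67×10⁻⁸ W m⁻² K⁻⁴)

Energy balance: absorbed = emitted ⇒ πR²·S(1−A) = 4πR²·σT_eq⁴, so T_eq⁴ = S(1−A)/(4σ).
T_eq = [1.45×10⁴ × 0.92 / (4 × 5.67×10⁻⁸)]^(1/4) = (5.88×10¹⁰)^(1/4) = 492 K.

T_eq ≈ 492 K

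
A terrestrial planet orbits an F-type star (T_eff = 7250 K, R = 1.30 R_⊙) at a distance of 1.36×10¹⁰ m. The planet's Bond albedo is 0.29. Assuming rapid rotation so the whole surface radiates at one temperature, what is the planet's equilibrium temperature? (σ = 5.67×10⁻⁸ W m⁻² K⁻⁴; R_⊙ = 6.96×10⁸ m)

T_eq ≈ 1210 K

R_⋆ = 1.30 × 6.96×10⁸ = 9.05×10⁸ m.
L = 4πR_⋆²σT_⋆⁴ = 4π(9.05×10⁸)² × 5.67×10⁻⁸ × (7250)⁴ = 1.61×10²⁷ W.
S = L/(4πd²) = 6.93×10⁵ W m⁻².
Energy balance: absorbed = emitted ⇒ πR²·S(1−A) = 4πR²·σT_eq⁴, so T_eq⁴ = S(1−A)/(4σ).
T_eq = [6.93×10⁵ × 0.71 / (4 × 5.67×10⁻⁸)]^(1/4) = (2.17×10¹²)^(1/4) = 1210 K.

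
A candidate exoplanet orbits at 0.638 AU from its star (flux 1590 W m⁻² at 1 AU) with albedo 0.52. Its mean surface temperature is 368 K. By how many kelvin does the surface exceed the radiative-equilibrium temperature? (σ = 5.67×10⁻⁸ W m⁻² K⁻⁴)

ΔT ≈ 66.5 K

S = 1590/0.638² = 3906 W m⁻².
T_eq = [S(1−A)/(4σ)]^(1/4) = [3906×0.48/(4×5.67×10⁻⁸)]^(1/4) = 301.5 K.
ΔT = T_surf − T_eq = 368 − 301.5.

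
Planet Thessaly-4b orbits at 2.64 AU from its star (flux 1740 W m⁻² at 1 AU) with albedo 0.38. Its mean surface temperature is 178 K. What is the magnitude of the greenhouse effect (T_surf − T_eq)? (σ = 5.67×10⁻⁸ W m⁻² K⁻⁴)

S = 1740/2.64² = 249.7 W m⁻².
T_eq = [S(1−A)/(4σ)]^(1/4) = [249.7×0.62/(4×5.67×10⁻⁸)]^(1/4) = 161.6 K.
ΔT = T_surf − T_eq = 178 − 161.6.

ΔT ≈ 16.4 K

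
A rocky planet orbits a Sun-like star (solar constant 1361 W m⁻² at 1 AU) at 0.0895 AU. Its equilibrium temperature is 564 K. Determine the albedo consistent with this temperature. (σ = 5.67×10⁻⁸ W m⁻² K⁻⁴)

A ≈ 0.86

Flux at 0.0895 AU: S = 1361/0.0895² = 1.70×10⁵ W m⁻².
From T_eq⁴ = S(1−A)/(4σ): 1−A = 4σT_eq⁴/S.
1−A = 4 × 5.67×10⁻⁸ × (564)⁴ / 1.70×10⁵ = 0.135.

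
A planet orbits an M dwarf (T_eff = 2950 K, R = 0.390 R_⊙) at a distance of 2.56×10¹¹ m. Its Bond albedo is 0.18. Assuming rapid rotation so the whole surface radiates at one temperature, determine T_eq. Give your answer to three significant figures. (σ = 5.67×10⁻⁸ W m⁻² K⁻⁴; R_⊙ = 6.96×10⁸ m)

T_eq ≈ 64.6 K

R_⋆ = 0.390 × 6.96×10⁸ = 2.71×10⁸ m.
L = 4πR_⋆²σT_⋆⁴ = 4π(2.71×10⁸)² × 5.67×10⁻⁸ × (2950)⁴ = 3.98×10²⁴ W.
S = L/(4πd²) = 4.83 W m⁻².
Energy balance: absorbed = emitted ⇒ πR²·S(1−A) = 4πR²·σT_eq⁴, so T_eq⁴ = S(1−A)/(4σ).
T_eq = [4.83 × 0.82 / (4 × 5.67×10⁻⁸)]^(1/4) = (1.75×10⁷)^(1/4) = 64.6 K.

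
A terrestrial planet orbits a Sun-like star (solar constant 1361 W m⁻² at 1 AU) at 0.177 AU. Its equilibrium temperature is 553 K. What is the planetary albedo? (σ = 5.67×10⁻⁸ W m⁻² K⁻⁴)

Flux at 0.177 AU: S = 1361/0.177² = 4.34×10⁴ W m⁻².
From T_eq⁴ = S(1−A)/(4σ): 1−A = 4σT_eq⁴/S.
1−A = 4 × 5.67×10⁻⁸ × (553)⁴ / 4.34×10⁴ = 0.488.

A ≈ 0.51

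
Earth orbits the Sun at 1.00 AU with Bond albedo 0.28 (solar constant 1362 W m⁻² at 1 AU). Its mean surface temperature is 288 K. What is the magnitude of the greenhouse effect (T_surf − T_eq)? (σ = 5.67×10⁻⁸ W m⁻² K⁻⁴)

S = 1362/1.00² = 1362 W m⁻².
T_eq = [S(1−A)/(4σ)]^(1/4) = [1362×0.72/(4×5.67×10⁻⁸)]^(1/4) = 256.4 K.
ΔT = T_surf − T_eq = 288 − 256.4.

ΔT ≈ 31.6 K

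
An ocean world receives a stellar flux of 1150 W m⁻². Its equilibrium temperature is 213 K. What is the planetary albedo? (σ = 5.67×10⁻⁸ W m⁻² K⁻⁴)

From T_eq⁴ = S(1−A)/(4σ): 1−A = 4σT_eq⁴/S.
1−A = 4 × 5.67×10⁻⁸ × (213)⁴ / 1150 = 0.406.

A ≈ 0.59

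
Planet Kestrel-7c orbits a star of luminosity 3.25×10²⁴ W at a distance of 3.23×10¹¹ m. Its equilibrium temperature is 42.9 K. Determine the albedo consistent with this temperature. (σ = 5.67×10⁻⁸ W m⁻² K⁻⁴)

A ≈ 0.69

Flux: S = L/(4πd²) = 3.25×10²⁴/(4π×(3.23×10¹¹)²) = 2.48 W m⁻².
From T_eq⁴ = S(1−A)/(4σ): 1−A = 4σT_eq⁴/S.
1−A = 4 × 5.67×10⁻⁸ × (42.9)⁴ / 2.48 = 0.310.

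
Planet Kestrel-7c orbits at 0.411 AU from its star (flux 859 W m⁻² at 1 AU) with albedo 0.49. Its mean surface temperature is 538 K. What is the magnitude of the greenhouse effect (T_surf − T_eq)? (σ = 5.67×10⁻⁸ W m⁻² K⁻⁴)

S = 859/0.411² = 5085 W m⁻².
T_eq = [S(1−A)/(4σ)]^(1/4) = [5085×0.51/(4×5.67×10⁻⁸)]^(1/4) = 327.0 K.
ΔT = T_surf − T_eq = 538 − 327.0.

ΔT ≈ 211.0 K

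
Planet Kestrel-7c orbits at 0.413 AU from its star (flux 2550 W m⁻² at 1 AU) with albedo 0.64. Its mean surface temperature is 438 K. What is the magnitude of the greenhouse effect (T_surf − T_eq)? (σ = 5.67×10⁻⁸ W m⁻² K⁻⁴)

ΔT ≈ 45.5 K

S = 2550/0.413² = 1.495×10⁴ W m⁻².
T_eq = [S(1−A)/(4σ)]^(1/4) = [1.495×10⁴×0.36/(4×5.67×10⁻⁸)]^(1/4) = 392.5 K.
ΔT = T_surf − T_eq = 438 − 392.5.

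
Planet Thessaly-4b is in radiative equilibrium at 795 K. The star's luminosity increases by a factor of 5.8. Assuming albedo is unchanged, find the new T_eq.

T_eq ≈ 1230 K

T_eq ∝ L^(1/4) · d^(−1/2).
T′ = 795 × 5.8^(1/4) = 1230 K.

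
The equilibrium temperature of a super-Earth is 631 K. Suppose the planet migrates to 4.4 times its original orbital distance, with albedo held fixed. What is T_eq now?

T_eq ≈ 301 K

T_eq ∝ L^(1/4) · d^(−1/2).
T′ = 631 / 4.4^(1/2) = 301 K.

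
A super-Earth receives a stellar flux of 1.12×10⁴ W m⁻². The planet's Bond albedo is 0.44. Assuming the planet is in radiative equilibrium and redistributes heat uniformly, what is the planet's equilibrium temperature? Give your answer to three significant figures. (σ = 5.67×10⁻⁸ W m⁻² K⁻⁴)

Energy balance: absorbed = emitted ⇒ πR²·S(1−A) = 4πR²·σT_eq⁴, so T_eq⁴ = S(1−A)/(4σ).
T_eq = [1.12×10⁴ × 0.56 / (4 × 5.67×10⁻⁸)]^(1/4) = (2.77×10¹⁰)^(1/4) = 408 K.

T_eq ≈ 408 K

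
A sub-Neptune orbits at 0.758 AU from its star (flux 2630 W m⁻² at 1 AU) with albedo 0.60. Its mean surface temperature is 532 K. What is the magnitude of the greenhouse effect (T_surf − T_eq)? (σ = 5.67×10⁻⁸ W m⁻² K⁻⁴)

S = 2630/0.758² = 4577 W m⁻².
T_eq = [S(1−A)/(4σ)]^(1/4) = [4577×0.40/(4×5.67×10⁻⁸)]^(1/4) = 299.7 K.
ΔT = T_surf − T_eq = 532 − 299.7.

ΔT ≈ 232.3 K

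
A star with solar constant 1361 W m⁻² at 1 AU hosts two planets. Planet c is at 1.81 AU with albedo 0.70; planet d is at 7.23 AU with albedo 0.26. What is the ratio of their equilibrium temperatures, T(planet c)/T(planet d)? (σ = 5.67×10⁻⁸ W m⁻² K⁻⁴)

T_eq = [S₀(1−A)/(4σd²)]^(1/4), so T ∝ (1−A)^(1/4) / √d.
T₁ = [1361×0.30/(4×5.67×10⁻⁸×1.81²)]^(1/4) = 153.11 K.
T₂ = [1361×0.74/(4×5.67×10⁻⁸×7.23²)]^(1/4) = 96.00 K.

T₁/T₂ ≈ 1.595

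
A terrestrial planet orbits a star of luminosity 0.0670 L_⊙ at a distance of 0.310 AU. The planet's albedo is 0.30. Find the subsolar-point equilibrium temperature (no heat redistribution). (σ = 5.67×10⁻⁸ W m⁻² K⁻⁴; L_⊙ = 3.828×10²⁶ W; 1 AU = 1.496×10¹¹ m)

d = 0.310 AU = 4.64×10¹⁰ m.
L = 0.0670 × 3.828×10²⁶ = 2.56×10²⁵ W.
Flux: S = L/(4πd²) = 2.56×10²⁵/(4π×(4.64×10¹⁰)²) = 949 W m⁻².
At the subsolar point the surface absorbs S(1−A) and emits σT⁴ per unit area — no factor of 4, since only the local patch is in balance.
T = [949 × 0.70 / 5.67×10⁻⁸]^(1/4) = (1.17×10¹⁰)^(1/4) = 329 K.

T_ss ≈ 329 K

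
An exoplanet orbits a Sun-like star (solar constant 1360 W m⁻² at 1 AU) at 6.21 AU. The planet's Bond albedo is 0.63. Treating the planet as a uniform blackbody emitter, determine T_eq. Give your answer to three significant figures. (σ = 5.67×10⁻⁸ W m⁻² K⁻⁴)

Flux at 6.21 AU: S = 1360/6.21² = 35.3 W m⁻².
Energy balance: absorbed = emitted ⇒ πR²·S(1−A) = 4πR²·σT_eq⁴, so T_eq⁴ = S(1−A)/(4σ).
T_eq = [35.3 × 0.37 / (4 × 5.67×10⁻⁸)]^(1/4) = (5.75×10⁷)^(1/4) = 87.1 K.

T_eq ≈ 87.1 K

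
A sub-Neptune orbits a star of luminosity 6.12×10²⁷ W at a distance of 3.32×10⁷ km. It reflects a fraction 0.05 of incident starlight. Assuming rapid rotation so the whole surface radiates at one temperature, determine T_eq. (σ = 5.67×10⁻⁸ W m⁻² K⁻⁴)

d = 3.32×10⁷ km = 3.32×10¹⁰ m.
Flux: S = L/(4πd²) = 6.12×10²⁷/(4π×(3.32×10¹⁰)²) = 4.42×10⁵ W m⁻².
Energy balance: absorbed = emitted ⇒ πR²·S(1−A) = 4πR²·σT_eq⁴, so T_eq⁴ = S(1−A)/(4σ).
T_eq = [4.42×10⁵ × 0.95 / (4 × 5.67×10⁻⁸)]^(1/4) = (1.85×10¹²)^(1/4) = 1170 K.

T_eq ≈ 1170 K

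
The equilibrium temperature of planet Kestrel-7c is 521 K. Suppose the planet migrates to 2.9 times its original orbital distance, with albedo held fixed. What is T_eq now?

T_eq ≈ 306 K

T_eq ∝ L^(1/4) · d^(−1/2).
T′ = 521 / 2.9^(1/2) = 306 K.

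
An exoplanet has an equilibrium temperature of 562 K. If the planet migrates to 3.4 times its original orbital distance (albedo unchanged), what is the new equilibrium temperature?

T_eq ∝ L^(1/4) · d^(−1/2).
T′ = 562 / 3.4^(1/2) = 305 K.

T_eq ≈ 305 K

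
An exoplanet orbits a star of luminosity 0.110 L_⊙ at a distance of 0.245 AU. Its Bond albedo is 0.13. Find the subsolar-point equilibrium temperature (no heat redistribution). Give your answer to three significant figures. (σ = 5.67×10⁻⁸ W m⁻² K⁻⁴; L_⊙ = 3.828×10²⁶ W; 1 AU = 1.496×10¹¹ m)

d = 0.245 AU = 3.67×10¹⁰ m.
L = 0.110 × 3.828×10²⁶ = 4.21×10²⁵ W.
Flux: S = L/(4πd²) = 4.21×10²⁵/(4π×(3.67×10¹⁰)²) = 2490 W m⁻².
At the subsolar point the surface absorbs S(1−A) and emits σT⁴ per unit area — no factor of 4, since only the local patch is in balance.
T = [2490 × 0.87 / 5.67×10⁻⁸]^(1/4) = (3.83×10¹⁰)^(1/4) = 442 K.

T_ss ≈ 442 K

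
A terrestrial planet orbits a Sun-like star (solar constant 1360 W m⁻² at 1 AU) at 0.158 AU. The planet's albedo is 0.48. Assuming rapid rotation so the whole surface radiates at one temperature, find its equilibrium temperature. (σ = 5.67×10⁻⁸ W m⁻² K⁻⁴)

Flux at 0.158 AU: S = 1360/0.158² = 5.45×10⁴ W m⁻².
Energy balance: absorbed = emitted ⇒ πR²·S(1−A) = 4πR²·σT_eq⁴, so T_eq⁴ = S(1−A)/(4σ).
T_eq = [5.45×10⁴ × 0.52 / (4 × 5.67×10⁻⁸)]^(1/4) = (1.25×10¹¹)^(1/4) = 594 K.

T_eq ≈ 594 K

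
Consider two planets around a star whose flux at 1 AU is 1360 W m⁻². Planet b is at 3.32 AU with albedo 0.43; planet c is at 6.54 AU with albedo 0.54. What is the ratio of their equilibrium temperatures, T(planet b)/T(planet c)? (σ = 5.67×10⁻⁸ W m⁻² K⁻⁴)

T₁/T₂ ≈ 1.481

T_eq = [S₀(1−A)/(4σd²)]^(1/4), so T ∝ (1−A)^(1/4) / √d.
T₁ = [1360×0.57/(4×5.67×10⁻⁸×3.32²)]^(1/4) = 132.70 K.
T₂ = [1360×0.46/(4×5.67×10⁻⁸×6.54²)]^(1/4) = 89.61 K.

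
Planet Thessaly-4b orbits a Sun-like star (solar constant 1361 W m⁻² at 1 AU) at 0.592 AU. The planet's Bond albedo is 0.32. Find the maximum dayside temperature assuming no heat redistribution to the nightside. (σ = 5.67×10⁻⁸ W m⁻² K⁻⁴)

T_ss ≈ 465 K

Flux at 0.592 AU: S = 1361/0.592² = 3880 W m⁻².
With no redistribution each surface element balances locally: S(1−A) = σT⁴.
T = [3880 × 0.68 / 5.67×10⁻⁸]^(1/4) = (4.66×10¹⁰)^(1/4) = 465 K.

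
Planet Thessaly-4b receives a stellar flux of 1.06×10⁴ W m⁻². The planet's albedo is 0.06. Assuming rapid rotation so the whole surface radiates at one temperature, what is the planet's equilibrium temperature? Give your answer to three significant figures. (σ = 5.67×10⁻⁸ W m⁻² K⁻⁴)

Energy balance: absorbed = emitted ⇒ πR²·S(1−A) = 4πR²·σT_eq⁴, so T_eq⁴ = S(1−A)/(4σ).
T_eq = [1.06×10⁴ × 0.94 / (4 × 5.67×10⁻⁸)]^(1/4) = (4.39×10¹⁰)^(1/4) = 458 K.

T_eq ≈ 458 K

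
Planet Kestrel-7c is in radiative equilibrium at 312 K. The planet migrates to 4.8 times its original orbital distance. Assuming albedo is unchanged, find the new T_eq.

T_eq ≈ 142 K

T_eq ∝ L^(1/4) · d^(−1/2).
T′ = 312 / 4.8^(1/2) = 142 K.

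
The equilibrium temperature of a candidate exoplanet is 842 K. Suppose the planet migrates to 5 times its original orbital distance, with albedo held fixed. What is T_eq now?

T_eq ≈ 377 K

T_eq ∝ L^(1/4) · d^(−1/2).
T′ = 842 / 5^(1/2) = 377 K.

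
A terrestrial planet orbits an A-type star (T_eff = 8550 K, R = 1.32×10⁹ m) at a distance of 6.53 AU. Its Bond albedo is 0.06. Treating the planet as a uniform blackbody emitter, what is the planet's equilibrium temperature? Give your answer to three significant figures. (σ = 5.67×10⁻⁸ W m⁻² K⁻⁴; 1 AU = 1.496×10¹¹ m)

d = 6.53 AU = 9.77×10¹¹ m.
L = 4πR_⋆²σT_⋆⁴ = 4π(1.32×10⁹)² × 5.67×10⁻⁸ × (8550)⁴ = 6.63×10²⁷ W.
S = L/(4πd²) = 553 W m⁻².
Energy balance: absorbed = emitted ⇒ πR²·S(1−A) = 4πR²·σT_eq⁴, so T_eq⁴ = S(1−A)/(4σ).
T_eq = [553 × 0.94 / (4 × 5.67×10⁻⁸)]^(1/4) = (2.29×10⁹)^(1/4) = 219 K.

T_eq ≈ 219 K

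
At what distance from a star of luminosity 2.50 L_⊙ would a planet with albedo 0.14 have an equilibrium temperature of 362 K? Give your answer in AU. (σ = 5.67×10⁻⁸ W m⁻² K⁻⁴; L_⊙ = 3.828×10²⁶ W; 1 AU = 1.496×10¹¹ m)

L = 2.50 × 3.828×10²⁶ = 9.57×10²⁶ W.
From T_eq⁴ = L(1−A)/(16πσd²): d = √[L(1−A)/(16πσT_eq⁴)].
d = √[9.57×10²⁶ × 0.86 / (16π × 5.67×10⁻⁸ × (362)⁴)] = 1.30×10¹¹ m = 0.867 AU.

d ≈ 0.867 AU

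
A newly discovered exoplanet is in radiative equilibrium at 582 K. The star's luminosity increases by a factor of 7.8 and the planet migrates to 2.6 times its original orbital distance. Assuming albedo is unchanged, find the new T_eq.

T_eq ∝ L^(1/4) · d^(−1/2).
T′ = 582 × 7.8^(1/4) / 2.6^(1/2) = 603 K.

T_eq ≈ 603 K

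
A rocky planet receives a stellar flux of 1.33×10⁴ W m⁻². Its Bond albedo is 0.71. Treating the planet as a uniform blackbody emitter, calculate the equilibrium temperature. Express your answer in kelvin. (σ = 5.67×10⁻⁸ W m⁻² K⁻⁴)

Energy balance: absorbed = emitted ⇒ πR²·S(1−A) = 4πR²·σT_eq⁴, so T_eq⁴ = S(1−A)/(4σ).
T_eq = [1.33×10⁴ × 0.29 / (4 × 5.67×10⁻⁸)]^(1/4) = (1.70×10¹⁰)^(1/4) = 361 K.

T_eq ≈ 361 K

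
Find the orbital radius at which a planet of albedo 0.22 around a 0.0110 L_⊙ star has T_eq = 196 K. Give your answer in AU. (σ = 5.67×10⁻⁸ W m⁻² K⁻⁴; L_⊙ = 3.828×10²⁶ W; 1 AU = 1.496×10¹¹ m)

d ≈ 0.187 AU

L = 0.0110 × 3.828×10²⁶ = 4.21×10²⁴ W.
From T_eq⁴ = L(1−A)/(16πσd²): d = √[L(1−A)/(16πσT_eq⁴)].
d = √[4.21×10²⁴ × 0.78 / (16π × 5.67×10⁻⁸ × (196)⁴)] = 2.79×10¹⁰ m = 0.187 AU.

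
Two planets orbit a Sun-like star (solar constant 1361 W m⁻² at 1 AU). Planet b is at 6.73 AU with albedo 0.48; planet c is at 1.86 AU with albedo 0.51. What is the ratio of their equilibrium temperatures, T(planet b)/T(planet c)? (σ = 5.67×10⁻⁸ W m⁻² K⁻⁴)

T₁/T₂ ≈ 0.534

T_eq = [S₀(1−A)/(4σd²)]^(1/4), so T ∝ (1−A)^(1/4) / √d.
T₁ = [1361×0.52/(4×5.67×10⁻⁸×6.73²)]^(1/4) = 91.11 K.
T₂ = [1361×0.49/(4×5.67×10⁻⁸×1.86²)]^(1/4) = 170.74 K.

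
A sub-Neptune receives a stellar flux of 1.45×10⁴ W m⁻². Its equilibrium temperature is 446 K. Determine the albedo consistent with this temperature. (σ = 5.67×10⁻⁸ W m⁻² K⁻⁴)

From T_eq⁴ = S(1−A)/(4σ): 1−A = 4σT_eq⁴/S.
1−A = 4 × 5.67×10⁻⁸ × (446)⁴ / 1.45×10⁴ = 0.619.

A ≈ 0.38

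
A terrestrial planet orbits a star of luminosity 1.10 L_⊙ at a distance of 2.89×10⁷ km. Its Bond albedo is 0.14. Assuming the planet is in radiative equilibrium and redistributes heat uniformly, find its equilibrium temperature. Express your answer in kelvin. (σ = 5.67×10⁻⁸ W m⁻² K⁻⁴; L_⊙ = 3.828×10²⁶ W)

T_eq ≈ 625 K

d = 2.89×10⁷ km = 2.89×10¹⁰ m.
L = 1.10 × 3.828×10²⁶ = 4.21×10²⁶ W.
Flux: S = L/(4πd²) = 4.21×10²⁶/(4π×(2.89×10¹⁰)²) = 4.01×10⁴ W m⁻².
Energy balance: absorbed = emitted ⇒ πR²·S(1−A) = 4πR²·σT_eq⁴, so T_eq⁴ = S(1−A)/(4σ).
T_eq = [4.01×10⁴ × 0.86 / (4 × 5.67×10⁻⁸)]^(1/4) = (1.52×10¹¹)^(1/4) = 625 K.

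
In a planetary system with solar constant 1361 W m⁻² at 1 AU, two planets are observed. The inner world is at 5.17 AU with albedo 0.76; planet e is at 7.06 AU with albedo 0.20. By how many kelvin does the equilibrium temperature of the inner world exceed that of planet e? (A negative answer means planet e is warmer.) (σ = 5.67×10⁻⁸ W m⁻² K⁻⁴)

ΔT ≈ -13.4 K

T_eq = [S₀(1−A)/(4σd²)]^(1/4), so T ∝ (1−A)^(1/4) / √d.
T₁ = [1361×0.24/(4×5.67×10⁻⁸×5.17²)]^(1/4) = 85.68 K.
T₂ = [1361×0.80/(4×5.67×10⁻⁸×7.06²)]^(1/4) = 99.07 K.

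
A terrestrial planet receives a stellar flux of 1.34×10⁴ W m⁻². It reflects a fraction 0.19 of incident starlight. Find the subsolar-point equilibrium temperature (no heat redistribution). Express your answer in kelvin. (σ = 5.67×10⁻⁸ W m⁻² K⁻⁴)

At the subsolar point the surface absorbs S(1−A) and emits σT⁴ per unit area — no factor of 4, since only the local patch is in balance.
T = [1.34×10⁴ × 0.81 / 5.67×10⁻⁸]^(1/4) = (1.91×10¹¹)^(1/4) = 661 K.

T_ss ≈ 661 K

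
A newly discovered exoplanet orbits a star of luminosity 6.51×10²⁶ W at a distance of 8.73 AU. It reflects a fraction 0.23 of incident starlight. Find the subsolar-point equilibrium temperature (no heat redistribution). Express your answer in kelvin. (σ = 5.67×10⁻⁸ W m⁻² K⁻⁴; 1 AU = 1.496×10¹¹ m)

d = 8.73 AU = 1.31×10¹² m.
Flux: S = L/(4πd²) = 6.51×10²⁶/(4π×(1.31×10¹²)²) = 30.4 W m⁻².
At the subsolar point the surface absorbs S(1−A) and emits σT⁴ per unit area — no factor of 4, since only the local patch is in balance.
T = [30.4 × 0.77 / 5.67×10⁻⁸]^(1/4) = (4.12×10⁸)^(1/4) = 143 K.

T_ss ≈ 143 K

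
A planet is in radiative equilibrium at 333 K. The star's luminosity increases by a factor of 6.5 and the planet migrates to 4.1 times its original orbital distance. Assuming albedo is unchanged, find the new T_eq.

T_eq ≈ 263 K

T_eq ∝ L^(1/4) · d^(−1/2).
T′ = 333 × 6.5^(1/4) / 4.1^(1/2) = 263 K.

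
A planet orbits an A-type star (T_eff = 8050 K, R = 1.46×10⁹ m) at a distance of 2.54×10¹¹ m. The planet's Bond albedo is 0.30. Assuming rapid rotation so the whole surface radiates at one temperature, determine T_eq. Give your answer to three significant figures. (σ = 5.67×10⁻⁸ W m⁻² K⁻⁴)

T_eq ≈ 395 K

L = 4πR_⋆²σT_⋆⁴ = 4π(1.46×10⁹)² × 5.67×10⁻⁸ × (8050)⁴ = 6.38×10²⁷ W.
S = L/(4πd²) = 7870 W m⁻².
Energy balance: absorbed = emitted ⇒ πR²·S(1−A) = 4πR²·σT_eq⁴, so T_eq⁴ = S(1−A)/(4σ).
T_eq = [7870 × 0.70 / (4 × 5.67×10⁻⁸)]^(1/4) = (2.43×10¹⁰)^(1/4) = 395 K.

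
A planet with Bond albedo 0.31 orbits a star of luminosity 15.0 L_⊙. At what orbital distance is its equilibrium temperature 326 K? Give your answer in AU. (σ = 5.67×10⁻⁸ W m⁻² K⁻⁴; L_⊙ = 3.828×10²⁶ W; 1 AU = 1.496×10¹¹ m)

d ≈ 2.35 AU

L = 15.0 × 3.828×10²⁶ = 5.74×10²⁷ W.
From T_eq⁴ = L(1−A)/(16πσd²): d = √[L(1−A)/(16πσT_eq⁴)].
d = √[5.74×10²⁷ × 0.69 / (16π × 5.67×10⁻⁸ × (326)⁴)] = 3.51×10¹¹ m = 2.35 AU.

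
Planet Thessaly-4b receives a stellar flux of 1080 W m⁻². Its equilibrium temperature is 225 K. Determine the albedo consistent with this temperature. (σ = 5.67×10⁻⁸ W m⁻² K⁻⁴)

From T_eq⁴ = S(1−A)/(4σ): 1−A = 4σT_eq⁴/S.
1−A = 4 × 5.67×10⁻⁸ × (225)⁴ / 1080 = 0.538.

A ≈ 0.46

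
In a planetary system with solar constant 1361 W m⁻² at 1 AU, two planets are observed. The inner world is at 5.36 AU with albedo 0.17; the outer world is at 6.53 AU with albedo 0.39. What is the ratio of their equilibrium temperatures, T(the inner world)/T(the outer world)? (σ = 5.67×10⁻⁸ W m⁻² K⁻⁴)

T_eq = [S₀(1−A)/(4σd²)]^(1/4), so T ∝ (1−A)^(1/4) / √d.
T₁ = [1361×0.83/(4×5.67×10⁻⁸×5.36²)]^(1/4) = 114.75 K.
T₂ = [1361×0.61/(4×5.67×10⁻⁸×6.53²)]^(1/4) = 96.26 K.

T₁/T₂ ≈ 1.192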